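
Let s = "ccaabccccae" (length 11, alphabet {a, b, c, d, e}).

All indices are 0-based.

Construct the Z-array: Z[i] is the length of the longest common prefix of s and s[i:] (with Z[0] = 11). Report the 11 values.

Z[0]=11
i=1: outside box; Z[1]=1 grow→box=[1,2)
i=2: outside box; Z[2]=0
i=3: outside box; Z[3]=0
i=4: outside box; Z[4]=0
i=5: outside box; Z[5]=2 grow→box=[5,7)
i=6: min(r-i=1, Z[1]=1)=1; Z[6]=2 grow→box=[6,8)
i=7: min(r-i=1, Z[1]=1)=1; Z[7]=3 grow→box=[7,10)
i=8: min(r-i=2, Z[1]=1)=1; Z[8]=1
i=9: min(r-i=1, Z[2]=0)=0; Z[9]=0
i=10: outside box; Z[10]=0

[11, 1, 0, 0, 0, 2, 2, 3, 1, 0, 0]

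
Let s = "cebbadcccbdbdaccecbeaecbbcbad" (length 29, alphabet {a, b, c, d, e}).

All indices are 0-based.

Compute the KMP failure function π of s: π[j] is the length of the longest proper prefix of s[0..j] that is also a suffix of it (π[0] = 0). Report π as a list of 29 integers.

π[0] = 0
j=1 s[j]='e': π[1]=0 (border '')
j=2 s[j]='b': π[2]=0 (border '')
j=3 s[j]='b': π[3]=0 (border '')
j=4 s[j]='a': π[4]=0 (border '')
j=5 s[j]='d': π[5]=0 (border '')
j=6 s[j]='c': π[6]=1 (border 'c')
j=7 s[j]='c': k: 1→0; π[7]=1 (border 'c')
j=8 s[j]='c': k: 1→0; π[8]=1 (border 'c')
j=9 s[j]='b': k: 1→0; π[9]=0 (border '')
j=10 s[j]='d': π[10]=0 (border '')
j=11 s[j]='b': π[11]=0 (border '')
j=12 s[j]='d': π[12]=0 (border '')
j=13 s[j]='a': π[13]=0 (border '')
j=14 s[j]='c': π[14]=1 (border 'c')
j=15 s[j]='c': k: 1→0; π[15]=1 (border 'c')
j=16 s[j]='e': π[16]=2 (border 'ce')
j=17 s[j]='c': k: 2→0; π[17]=1 (border 'c')
j=18 s[j]='b': k: 1→0; π[18]=0 (border '')
j=19 s[j]='e': π[19]=0 (border '')
j=20 s[j]='a': π[20]=0 (border '')
j=21 s[j]='e': π[21]=0 (border '')
j=22 s[j]='c': π[22]=1 (border 'c')
j=23 s[j]='b': k: 1→0; π[23]=0 (border '')
j=24 s[j]='b': π[24]=0 (border '')
j=25 s[j]='c': π[25]=1 (border 'c')
j=26 s[j]='b': k: 1→0; π[26]=0 (border '')
j=27 s[j]='a': π[27]=0 (border '')
j=28 s[j]='d': π[28]=0 (border '')

[0, 0, 0, 0, 0, 0, 1, 1, 1, 0, 0, 0, 0, 0, 1, 1, 2, 1, 0, 0, 0, 0, 1, 0, 0, 1, 0, 0, 0]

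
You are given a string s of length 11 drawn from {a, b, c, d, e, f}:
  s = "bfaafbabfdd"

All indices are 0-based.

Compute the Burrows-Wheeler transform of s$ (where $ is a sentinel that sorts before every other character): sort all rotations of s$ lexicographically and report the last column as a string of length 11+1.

dfbaf$adfbab

rank  rotation      last
    0  $bfaafbabfdd  d
    1  aafbabfdd$bf  f
    2  abfdd$bfaafb  b
    3  afbabfdd$bfa  a
    4  babfdd$bfaaf  f
    5  bfaafbabfdd$  $
    6  bfdd$bfaafba  a
    7  d$bfaafbabfd  d
    8  dd$bfaafbabf  f
    9  faafbabfdd$b  b
   10  fbabfdd$bfaa  a
   11  fdd$bfaafbab  b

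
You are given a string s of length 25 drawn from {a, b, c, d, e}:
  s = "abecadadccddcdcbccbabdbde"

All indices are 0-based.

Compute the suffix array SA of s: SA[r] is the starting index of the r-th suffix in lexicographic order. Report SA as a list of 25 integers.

[19, 0, 4, 6, 18, 15, 20, 22, 1, 3, 17, 14, 16, 8, 12, 9, 5, 21, 13, 7, 11, 10, 23, 24, 2]

sorted suffixes:
  #0 SA[0]=19  'abdbde'
  #1 SA[1]=0  'abecadadccddcdcbccbabdbde'
  #2 SA[2]=4  'adadccddcdcbccbabdbde'
  #3 SA[3]=6  'adccddcdcbccbabdbde'
  #4 SA[4]=18  'babdbde'
  #5 SA[5]=15  'bccbabdbde'
  #6 SA[6]=20  'bdbde'
  #7 SA[7]=22  'bde'
  #8 SA[8]=1  'becadadccddcdcbccbabdbde'
  #9 SA[9]=3  'cadadccddcdcbccbabdbde'
  #10 SA[10]=17  'cbabdbde'
  #11 SA[11]=14  'cbccbabdbde'
  #12 SA[12]=16  'ccbabdbde'
  #13 SA[13]=8  'ccddcdcbccbabdbde'
  #14 SA[14]=12  'cdcbccbabdbde'
  #15 SA[15]=9  'cddcdcbccbabdbde'
  #16 SA[16]=5  'dadccddcdcbccbabdbde'
  #17 SA[17]=21  'dbde'
  #18 SA[18]=13  'dcbccbabdbde'
  #19 SA[19]=7  'dccddcdcbccbabdbde'
  #20 SA[20]=11  'dcdcbccbabdbde'
  #21 SA[21]=10  'ddcdcbccbabdbde'
  #22 SA[22]=23  'de'
  #23 SA[23]=24  'e'
  #24 SA[24]=2  'ecadadccddcdcbccbabdbde'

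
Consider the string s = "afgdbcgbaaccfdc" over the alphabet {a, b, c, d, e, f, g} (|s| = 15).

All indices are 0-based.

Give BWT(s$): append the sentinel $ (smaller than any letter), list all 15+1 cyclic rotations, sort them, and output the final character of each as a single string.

cba$gddacbgfcacf

rank  rotation          last
    0  $afgdbcgbaaccfdc  c
    1  aaccfdc$afgdbcgb  b
    2  accfdc$afgdbcgba  a
    3  afgdbcgbaaccfdc$  $
    4  baaccfdc$afgdbcg  g
    5  bcgbaaccfdc$afgd  d
    6  c$afgdbcgbaaccfd  d
    7  ccfdc$afgdbcgbaa  a
    8  cfdc$afgdbcgbaac  c
    9  cgbaaccfdc$afgdb  b
   10  dbcgbaaccfdc$afg  g
   11  dc$afgdbcgbaaccf  f
   12  fdc$afgdbcgbaacc  c
   13  fgdbcgbaaccfdc$a  a
   14  gbaaccfdc$afgdbc  c
   15  gdbcgbaaccfdc$af  f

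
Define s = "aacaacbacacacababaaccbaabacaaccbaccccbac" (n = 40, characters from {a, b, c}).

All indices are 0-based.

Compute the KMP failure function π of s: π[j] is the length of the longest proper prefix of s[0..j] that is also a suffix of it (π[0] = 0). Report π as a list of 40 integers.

π[0] = 0
j=1 s[j]='a': π[1]=1 (border 'a')
j=2 s[j]='c': k: 1→0; π[2]=0 (border '')
j=3 s[j]='a': π[3]=1 (border 'a')
j=4 s[j]='a': π[4]=2 (border 'aa')
j=5 s[j]='c': π[5]=3 (border 'aac')
j=6 s[j]='b': k: 3→0; π[6]=0 (border '')
j=7 s[j]='a': π[7]=1 (border 'a')
j=8 s[j]='c': k: 1→0; π[8]=0 (border '')
j=9 s[j]='a': π[9]=1 (border 'a')
j=10 s[j]='c': k: 1→0; π[10]=0 (border '')
j=11 s[j]='a': π[11]=1 (border 'a')
j=12 s[j]='c': k: 1→0; π[12]=0 (border '')
j=13 s[j]='a': π[13]=1 (border 'a')
j=14 s[j]='b': k: 1→0; π[14]=0 (border '')
j=15 s[j]='a': π[15]=1 (border 'a')
j=16 s[j]='b': k: 1→0; π[16]=0 (border '')
j=17 s[j]='a': π[17]=1 (border 'a')
j=18 s[j]='a': π[18]=2 (border 'aa')
j=19 s[j]='c': π[19]=3 (border 'aac')
j=20 s[j]='c': k: 3→0; π[20]=0 (border '')
j=21 s[j]='b': π[21]=0 (border '')
j=22 s[j]='a': π[22]=1 (border 'a')
j=23 s[j]='a': π[23]=2 (border 'aa')
j=24 s[j]='b': k: 2→1→0; π[24]=0 (border '')
j=25 s[j]='a': π[25]=1 (border 'a')
j=26 s[j]='c': k: 1→0; π[26]=0 (border '')
j=27 s[j]='a': π[27]=1 (border 'a')
j=28 s[j]='a': π[28]=2 (border 'aa')
j=29 s[j]='c': π[29]=3 (border 'aac')
j=30 s[j]='c': k: 3→0; π[30]=0 (border '')
j=31 s[j]='b': π[31]=0 (border '')
j=32 s[j]='a': π[32]=1 (border 'a')
j=33 s[j]='c': k: 1→0; π[33]=0 (border '')
j=34 s[j]='c': π[34]=0 (border '')
j=35 s[j]='c': π[35]=0 (border '')
j=36 s[j]='c': π[36]=0 (border '')
j=37 s[j]='b': π[37]=0 (border '')
j=38 s[j]='a': π[38]=1 (border 'a')
j=39 s[j]='c': k: 1→0; π[39]=0 (border '')

[0, 1, 0, 1, 2, 3, 0, 1, 0, 1, 0, 1, 0, 1, 0, 1, 0, 1, 2, 3, 0, 0, 1, 2, 0, 1, 0, 1, 2, 3, 0, 0, 1, 0, 0, 0, 0, 0, 1, 0]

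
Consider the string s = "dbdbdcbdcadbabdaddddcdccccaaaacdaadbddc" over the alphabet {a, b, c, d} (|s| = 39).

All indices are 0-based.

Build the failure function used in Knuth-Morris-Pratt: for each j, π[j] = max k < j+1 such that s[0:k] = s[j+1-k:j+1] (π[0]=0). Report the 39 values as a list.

[0, 0, 1, 2, 3, 0, 0, 1, 0, 0, 1, 2, 0, 0, 1, 0, 1, 1, 1, 1, 0, 1, 0, 0, 0, 0, 0, 0, 0, 0, 0, 1, 0, 0, 1, 2, 3, 1, 0]

π[0] = 0
j=1 s[j]='b': π[1]=0 (border '')
j=2 s[j]='d': π[2]=1 (border 'd')
j=3 s[j]='b': π[3]=2 (border 'db')
j=4 s[j]='d': π[4]=3 (border 'dbd')
j=5 s[j]='c': k: 3→1→0; π[5]=0 (border '')
j=6 s[j]='b': π[6]=0 (border '')
j=7 s[j]='d': π[7]=1 (border 'd')
j=8 s[j]='c': k: 1→0; π[8]=0 (border '')
j=9 s[j]='a': π[9]=0 (border '')
j=10 s[j]='d': π[10]=1 (border 'd')
j=11 s[j]='b': π[11]=2 (border 'db')
j=12 s[j]='a': k: 2→0; π[12]=0 (border '')
j=13 s[j]='b': π[13]=0 (border '')
j=14 s[j]='d': π[14]=1 (border 'd')
j=15 s[j]='a': k: 1→0; π[15]=0 (border '')
j=16 s[j]='d': π[16]=1 (border 'd')
j=17 s[j]='d': k: 1→0; π[17]=1 (border 'd')
j=18 s[j]='d': k: 1→0; π[18]=1 (border 'd')
j=19 s[j]='d': k: 1→0; π[19]=1 (border 'd')
j=20 s[j]='c': k: 1→0; π[20]=0 (border '')
j=21 s[j]='d': π[21]=1 (border 'd')
j=22 s[j]='c': k: 1→0; π[22]=0 (border '')
j=23 s[j]='c': π[23]=0 (border '')
j=24 s[j]='c': π[24]=0 (border '')
j=25 s[j]='c': π[25]=0 (border '')
j=26 s[j]='a': π[26]=0 (border '')
j=27 s[j]='a': π[27]=0 (border '')
j=28 s[j]='a': π[28]=0 (border '')
j=29 s[j]='a': π[29]=0 (border '')
j=30 s[j]='c': π[30]=0 (border '')
j=31 s[j]='d': π[31]=1 (border 'd')
j=32 s[j]='a': k: 1→0; π[32]=0 (border '')
j=33 s[j]='a': π[33]=0 (border '')
j=34 s[j]='d': π[34]=1 (border 'd')
j=35 s[j]='b': π[35]=2 (border 'db')
j=36 s[j]='d': π[36]=3 (border 'dbd')
j=37 s[j]='d': k: 3→1→0; π[37]=1 (border 'd')
j=38 s[j]='c': k: 1→0; π[38]=0 (border '')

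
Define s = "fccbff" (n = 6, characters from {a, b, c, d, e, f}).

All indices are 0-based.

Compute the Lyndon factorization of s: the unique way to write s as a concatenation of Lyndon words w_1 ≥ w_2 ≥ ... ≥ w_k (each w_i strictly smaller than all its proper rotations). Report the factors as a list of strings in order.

emit factor 1: 'f' (i=0, period=1)
emit factor 2: 'c' (i=1, period=1)
emit factor 3: 'c' (i=2, period=1)
emit factor 4: 'bff' (i=3, period=3)

["f", "c", "c", "bff"]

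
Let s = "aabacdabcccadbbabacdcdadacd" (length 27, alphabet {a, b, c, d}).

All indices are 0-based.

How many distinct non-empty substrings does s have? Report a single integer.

334

rank | idx | suffix
   0 |   0 | aabacdabcccadbbabacdcdadacd
   1 |   1 | abacdabcccadbbabacdcdadacd
   2 |  15 | abacdcdadacd
   3 |   6 | abcccadbbabacdcdadacd
   4 |  24 | acd
   5 |   3 | acdabcccadbbabacdcdadacd
   6 |  17 | acdcdadacd
   7 |  22 | adacd
   8 |  11 | adbbabacdcdadacd
   9 |  14 | babacdcdadacd
  10 |   2 | bacdabcccadbbabacdcdadacd
  11 |  16 | bacdcdadacd
  12 |  13 | bbabacdcdadacd
  13 |   7 | bcccadbbabacdcdadacd
  14 |  10 | cadbbabacdcdadacd
  15 |   9 | ccadbbabacdcdadacd
  16 |   8 | cccadbbabacdcdadacd
  17 |  25 | cd
  18 |   4 | cdabcccadbbabacdcdadacd
  19 |  20 | cdadacd
  20 |  18 | cdcdadacd
  21 |  26 | d
  22 |   5 | dabcccadbbabacdcdadacd
  23 |  23 | dacd
  24 |  21 | dadacd
  25 |  12 | dbbabacdcdadacd
  26 |  19 | dcdadacd

SA = [0, 1, 15, 6, 24, 3, 17, 22, 11, 14, 2, 16, 13, 7, 10, 9, 8, 25, 4, 20, 18, 26, 5, 23, 21, 12, 19]
rank  pair      lcp
   1  s[0:],s[1:]  1  'a'
   2  s[1:],s[15:]  5  'abacd'
   3  s[15:],s[6:]  2  'ab'
   4  s[6:],s[24:]  1  'a'
   5  s[24:],s[3:]  3  'acd'
   6  s[3:],s[17:]  3  'acd'
   7  s[17:],s[22:]  1  'a'
   8  s[22:],s[11:]  2  'ad'
   9  s[11:],s[14:]  0  ''
  10  s[14:],s[2:]  2  'ba'
  11  s[2:],s[16:]  4  'bacd'
  12  s[16:],s[13:]  1  'b'
  13  s[13:],s[7:]  1  'b'
  14  s[7:],s[10:]  0  ''
  15  s[10:],s[9:]  1  'c'
  16  s[9:],s[8:]  2  'cc'
  17  s[8:],s[25:]  1  'c'
  18  s[25:],s[4:]  2  'cd'
  19  s[4:],s[20:]  3  'cda'
  20  s[20:],s[18:]  2  'cd'
  21  s[18:],s[26:]  0  ''
  22  s[26:],s[5:]  1  'd'
  23  s[5:],s[23:]  2  'da'
  24  s[23:],s[21:]  2  'da'
  25  s[21:],s[12:]  1  'd'
  26  s[12:],s[19:]  1  'd'

n(n+1)/2 = 27·28/2 = 378
Σ LCP = 0 + 1 + 5 + 2 + 1 + 3 + 3 + 1 + 2 + 0 + 2 + 4 + 1 + 1 + 0 + 1 + 2 + 1 + 2 + 3 + 2 + 0 + 1 + 2 + 2 + 1 + 1 = 44
distinct = 378 − 44 = 334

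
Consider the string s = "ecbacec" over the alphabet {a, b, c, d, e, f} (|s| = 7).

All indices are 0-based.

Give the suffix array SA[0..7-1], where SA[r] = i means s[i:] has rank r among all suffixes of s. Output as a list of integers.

[3, 2, 6, 1, 4, 5, 0]

rank | idx | suffix
   0 |   3 | acec
   1 |   2 | bacec
   2 |   6 | c
   3 |   1 | cbacec
   4 |   4 | cec
   5 |   5 | ec
   6 |   0 | ecbacec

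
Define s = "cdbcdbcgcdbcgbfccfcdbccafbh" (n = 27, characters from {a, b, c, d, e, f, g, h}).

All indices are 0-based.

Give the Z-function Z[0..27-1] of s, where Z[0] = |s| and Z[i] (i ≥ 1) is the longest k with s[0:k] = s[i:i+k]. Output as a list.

[27, 0, 0, 4, 0, 0, 1, 0, 4, 0, 0, 1, 0, 0, 0, 1, 1, 0, 4, 0, 0, 1, 1, 0, 0, 0, 0]

Z[0]=27
i=1: i≥r, start 0; Z[1]=0
i=2: i≥r, start 0; Z[2]=0
i=3: i≥r, start 0; Z[3]=4 extend→box=[3,7)
i=4: min(r-i=3, Z[1]=0)=0; Z[4]=0
i=5: min(r-i=2, Z[2]=0)=0; Z[5]=0
i=6: min(r-i=1, Z[3]=4)=1; Z[6]=1
i=7: i≥r, start 0; Z[7]=0
i=8: i≥r, start 0; Z[8]=4 extend→box=[8,12)
i=9: min(r-i=3, Z[1]=0)=0; Z[9]=0
i=10: min(r-i=2, Z[2]=0)=0; Z[10]=0
i=11: min(r-i=1, Z[3]=4)=1; Z[11]=1
i=12: i≥r, start 0; Z[12]=0
i=13: i≥r, start 0; Z[13]=0
i=14: i≥r, start 0; Z[14]=0
i=15: i≥r, start 0; Z[15]=1 extend→box=[15,16)
i=16: i≥r, start 0; Z[16]=1 extend→box=[16,17)
i=17: i≥r, start 0; Z[17]=0
i=18: i≥r, start 0; Z[18]=4 extend→box=[18,22)
i=19: min(r-i=3, Z[1]=0)=0; Z[19]=0
i=20: min(r-i=2, Z[2]=0)=0; Z[20]=0
i=21: min(r-i=1, Z[3]=4)=1; Z[21]=1
i=22: i≥r, start 0; Z[22]=1 extend→box=[22,23)
i=23: i≥r, start 0; Z[23]=0
i=24: i≥r, start 0; Z[24]=0
i=25: i≥r, start 0; Z[25]=0
i=26: i≥r, start 0; Z[26]=0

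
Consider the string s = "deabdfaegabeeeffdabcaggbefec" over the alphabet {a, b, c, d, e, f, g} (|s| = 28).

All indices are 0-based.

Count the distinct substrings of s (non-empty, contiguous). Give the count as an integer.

380

rank | idx | suffix
   0 |  17 | abcaggbefec
   1 |   2 | abdfaegabeeeffdabcaggbefec
   2 |   9 | abeeeffdabcaggbefec
   3 |   6 | aegabeeeffdabcaggbefec
   4 |  20 | aggbefec
   5 |  18 | bcaggbefec
   6 |   3 | bdfaegabeeeffdabcaggbefec
   7 |  10 | beeeffdabcaggbefec
   8 |  23 | befec
   9 |  27 | c
  10 |  19 | caggbefec
  11 |  16 | dabcaggbefec
  12 |   0 | deabdfaegabeeeffdabcaggbefec
  13 |   4 | dfaegabeeeffdabcaggbefec
  14 |   1 | eabdfaegabeeeffdabcaggbefec
  15 |  26 | ec
  16 |  11 | eeeffdabcaggbefec
  17 |  12 | eeffdabcaggbefec
  18 |  24 | efec
  19 |  13 | effdabcaggbefec
  20 |   7 | egabeeeffdabcaggbefec
  21 |   5 | faegabeeeffdabcaggbefec
  22 |  15 | fdabcaggbefec
  23 |  25 | fec
  24 |  14 | ffdabcaggbefec
  25 |   8 | gabeeeffdabcaggbefec
  26 |  22 | gbefec
  27 |  21 | ggbefec

SA = [17, 2, 9, 6, 20, 18, 3, 10, 23, 27, 19, 16, 0, 4, 1, 26, 11, 12, 24, 13, 7, 5, 15, 25, 14, 8, 22, 21]
i: (SA[i-1],SA[i]) lcp shared
  1: (17,2) 2 'ab'
  2: (2,9) 2 'ab'
  3: (9,6) 1 'a'
  4: (6,20) 1 'a'
  5: (20,18) 0 ''
  6: (18,3) 1 'b'
  7: (3,10) 1 'b'
  8: (10,23) 2 'be'
  9: (23,27) 0 ''
  10: (27,19) 1 'c'
  11: (19,16) 0 ''
  12: (16,0) 1 'd'
  13: (0,4) 1 'd'
  14: (4,1) 0 ''
  15: (1,26) 1 'e'
  16: (26,11) 1 'e'
  17: (11,12) 2 'ee'
  18: (12,24) 1 'e'
  19: (24,13) 2 'ef'
  20: (13,7) 1 'e'
  21: (7,5) 0 ''
  22: (5,15) 1 'f'
  23: (15,25) 1 'f'
  24: (25,14) 1 'f'
  25: (14,8) 0 ''
  26: (8,22) 1 'g'
  27: (22,21) 1 'g'

n(n+1)/2 = 28·29/2 = 406
Σ LCP = 0 + 2 + 2 + 1 + 1 + 0 + 1 + 1 + 2 + 0 + 1 + 0 + 1 + 1 + 0 + 1 + 1 + 2 + 1 + 2 + 1 + 0 + 1 + 1 + 1 + 0 + 1 + 1 = 26
distinct = 406 − 26 = 380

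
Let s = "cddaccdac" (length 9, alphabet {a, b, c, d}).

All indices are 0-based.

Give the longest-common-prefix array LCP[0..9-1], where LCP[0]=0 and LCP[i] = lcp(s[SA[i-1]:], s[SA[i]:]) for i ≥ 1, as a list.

[0, 2, 0, 1, 1, 2, 0, 3, 1]

sorted suffixes:
  #0 SA[0]=7  'ac'
  #1 SA[1]=3  'accdac'
  #2 SA[2]=8  'c'
  #3 SA[3]=4  'ccdac'
  #4 SA[4]=5  'cdac'
  #5 SA[5]=0  'cddaccdac'
  #6 SA[6]=6  'dac'
  #7 SA[7]=2  'daccdac'
  #8 SA[8]=1  'ddaccdac'

SA = [7, 3, 8, 4, 5, 0, 6, 2, 1]
[i] adj suffixes → lcp
  [1] 7/3 → 2 ('ac')
  [2] 3/8 → 0 ('')
  [3] 8/4 → 1 ('c')
  [4] 4/5 → 1 ('c')
  [5] 5/0 → 2 ('cd')
  [6] 0/6 → 0 ('')
  [7] 6/2 → 3 ('dac')
  [8] 2/1 → 1 ('d')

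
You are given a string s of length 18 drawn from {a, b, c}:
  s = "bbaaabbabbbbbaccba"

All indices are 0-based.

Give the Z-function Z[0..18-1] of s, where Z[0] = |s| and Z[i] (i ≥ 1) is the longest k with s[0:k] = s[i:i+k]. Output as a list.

[18, 1, 0, 0, 0, 3, 1, 0, 2, 2, 2, 3, 1, 0, 0, 0, 1, 0]

Z[0]=18
i=1: fresh scan; Z[1]=1 grow→box=[1,2)
i=2: fresh scan; Z[2]=0
i=3: fresh scan; Z[3]=0
i=4: fresh scan; Z[4]=0
i=5: fresh scan; Z[5]=3 grow→box=[5,8)
i=6: min(r-i=2, Z[1]=1)=1; Z[6]=1
i=7: min(r-i=1, Z[2]=0)=0; Z[7]=0
i=8: fresh scan; Z[8]=2 grow→box=[8,10)
i=9: min(r-i=1, Z[1]=1)=1; Z[9]=2 grow→box=[9,11)
i=10: min(r-i=1, Z[1]=1)=1; Z[10]=2 grow→box=[10,12)
i=11: min(r-i=1, Z[1]=1)=1; Z[11]=3 grow→box=[11,14)
i=12: min(r-i=2, Z[1]=1)=1; Z[12]=1
i=13: min(r-i=1, Z[2]=0)=0; Z[13]=0
i=14: fresh scan; Z[14]=0
i=15: fresh scan; Z[15]=0
i=16: fresh scan; Z[16]=1 grow→box=[16,17)
i=17: fresh scan; Z[17]=0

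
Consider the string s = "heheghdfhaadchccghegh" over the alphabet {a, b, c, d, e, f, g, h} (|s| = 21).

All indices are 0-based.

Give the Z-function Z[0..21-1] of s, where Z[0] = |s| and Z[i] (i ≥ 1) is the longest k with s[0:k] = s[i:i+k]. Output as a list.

Z[0]=21
i=1: i≥r, start 0; Z[1]=0
i=2: i≥r, start 0; Z[2]=2 extend→box=[2,4)
i=3: min(r-i=1, Z[1]=0)=0; Z[3]=0
i=4: i≥r, start 0; Z[4]=0
i=5: i≥r, start 0; Z[5]=1 extend→box=[5,6)
i=6: i≥r, start 0; Z[6]=0
i=7: i≥r, start 0; Z[7]=0
i=8: i≥r, start 0; Z[8]=1 extend→box=[8,9)
i=9: i≥r, start 0; Z[9]=0
i=10: i≥r, start 0; Z[10]=0
i=11: i≥r, start 0; Z[11]=0
i=12: i≥r, start 0; Z[12]=0
i=13: i≥r, start 0; Z[13]=1 extend→box=[13,14)
i=14: i≥r, start 0; Z[14]=0
i=15: i≥r, start 0; Z[15]=0
i=16: i≥r, start 0; Z[16]=0
i=17: i≥r, start 0; Z[17]=2 extend→box=[17,19)
i=18: min(r-i=1, Z[1]=0)=0; Z[18]=0
i=19: i≥r, start 0; Z[19]=0
i=20: i≥r, start 0; Z[20]=1 extend→box=[20,21)

[21, 0, 2, 0, 0, 1, 0, 0, 1, 0, 0, 0, 0, 1, 0, 0, 0, 2, 0, 0, 1]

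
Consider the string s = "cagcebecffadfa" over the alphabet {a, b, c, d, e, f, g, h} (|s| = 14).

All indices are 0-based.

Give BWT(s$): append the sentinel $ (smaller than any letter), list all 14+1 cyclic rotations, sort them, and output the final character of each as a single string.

affce$geacbdfca

rank  rotation         last
    0  $cagcebecffadfa  a
    1  a$cagcebecffadf  f
    2  adfa$cagcebecff  f
    3  agcebecffadfa$c  c
    4  becffadfa$cagce  e
    5  cagcebecffadfa$  $
    6  cebecffadfa$cag  g
    7  cffadfa$cagcebe  e
    8  dfa$cagcebecffa  a
    9  ebecffadfa$cagc  c
   10  ecffadfa$cagceb  b
   11  fa$cagcebecffad  d
   12  fadfa$cagcebecf  f
   13  ffadfa$cagcebec  c
   14  gcebecffadfa$ca  a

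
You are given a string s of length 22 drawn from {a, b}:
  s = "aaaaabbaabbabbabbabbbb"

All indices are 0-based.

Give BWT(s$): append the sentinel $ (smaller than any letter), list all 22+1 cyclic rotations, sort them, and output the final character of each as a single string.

rank  rotation                 last
    0  $aaaaabbaabbabbabbabbbb  b
    1  aaaaabbaabbabbabbabbbb$  $
    2  aaaabbaabbabbabbabbbb$a  a
    3  aaabbaabbabbabbabbbb$aa  a
    4  aabbaabbabbabbabbbb$aaa  a
    5  aabbabbabbabbbb$aaaaabb  b
    6  abbaabbabbabbabbbb$aaaa  a
    7  abbabbabbabbbb$aaaaabba  a
    8  abbabbabbbb$aaaaabbaabb  b
    9  abbabbbb$aaaaabbaabbabb  b
   10  abbbb$aaaaabbaabbabbabb  b
   11  b$aaaaabbaabbabbabbabbb  b
   12  baabbabbabbabbbb$aaaaab  b
   13  babbabbabbbb$aaaaabbaab  b
   14  babbabbbb$aaaaabbaabbab  b
   15  babbbb$aaaaabbaabbabbab  b
   16  bb$aaaaabbaabbabbabbabb  b
   17  bbaabbabbabbabbbb$aaaaa  a
   18  bbabbabbabbbb$aaaaabbaa  a
   19  bbabbabbbb$aaaaabbaabba  a
   20  bbabbbb$aaaaabbaabbabba  a
   21  bbb$aaaaabbaabbabbabbab  b
   22  bbbb$aaaaabbaabbabbabba  a

b$aaabaabbbbbbbbbaaaaba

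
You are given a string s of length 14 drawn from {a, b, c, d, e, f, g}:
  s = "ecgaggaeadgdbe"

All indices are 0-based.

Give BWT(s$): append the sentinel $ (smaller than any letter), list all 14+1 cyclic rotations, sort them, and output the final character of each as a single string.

eeggdegaba$gcda

rank  rotation         last
    0  $ecgaggaeadgdbe  e
    1  adgdbe$ecgaggae  e
    2  aeadgdbe$ecgagg  g
    3  aggaeadgdbe$ecg  g
    4  be$ecgaggaeadgd  d
    5  cgaggaeadgdbe$e  e
    6  dbe$ecgaggaeadg  g
    7  dgdbe$ecgaggaea  a
    8  e$ecgaggaeadgdb  b
    9  eadgdbe$ecgagga  a
   10  ecgaggaeadgdbe$  $
   11  gaeadgdbe$ecgag  g
   12  gaggaeadgdbe$ec  c
   13  gdbe$ecgaggaead  d
   14  ggaeadgdbe$ecga  a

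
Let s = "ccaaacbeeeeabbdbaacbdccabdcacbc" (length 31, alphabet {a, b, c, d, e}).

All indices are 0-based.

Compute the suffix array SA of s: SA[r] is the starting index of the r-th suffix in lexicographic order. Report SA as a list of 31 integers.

rank | idx | suffix
   0 |   2 | aaacbeeeeabbdbaacbdccabdcacbc
   1 |  16 | aacbdccabdcacbc
   2 |   3 | aacbeeeeabbdbaacbdccabdcacbc
   3 |  11 | abbdbaacbdccabdcacbc
   4 |  23 | abdcacbc
   5 |  27 | acbc
   6 |  17 | acbdccabdcacbc
   7 |   4 | acbeeeeabbdbaacbdccabdcacbc
   8 |  15 | baacbdccabdcacbc
   9 |  12 | bbdbaacbdccabdcacbc
  10 |  29 | bc
  11 |  13 | bdbaacbdccabdcacbc
  12 |  24 | bdcacbc
  13 |  19 | bdccabdcacbc
  14 |   6 | beeeeabbdbaacbdccabdcacbc
  15 |  30 | c
  16 |   1 | caaacbeeeeabbdbaacbdccabdcacbc
  17 |  22 | cabdcacbc
  18 |  26 | cacbc
  19 |  28 | cbc
  20 |  18 | cbdccabdcacbc
  21 |   5 | cbeeeeabbdbaacbdccabdcacbc
  22 |   0 | ccaaacbeeeeabbdbaacbdccabdcacbc
  23 |  21 | ccabdcacbc
  24 |  14 | dbaacbdccabdcacbc
  25 |  25 | dcacbc
  26 |  20 | dccabdcacbc
  27 |  10 | eabbdbaacbdccabdcacbc
  28 |   9 | eeabbdbaacbdccabdcacbc
  29 |   8 | eeeabbdbaacbdccabdcacbc
  30 |   7 | eeeeabbdbaacbdccabdcacbc

[2, 16, 3, 11, 23, 27, 17, 4, 15, 12, 29, 13, 24, 19, 6, 30, 1, 22, 26, 28, 18, 5, 0, 21, 14, 25, 20, 10, 9, 8, 7]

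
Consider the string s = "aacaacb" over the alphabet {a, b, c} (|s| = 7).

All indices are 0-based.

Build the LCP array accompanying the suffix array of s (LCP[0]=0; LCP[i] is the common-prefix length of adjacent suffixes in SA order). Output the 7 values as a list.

rank | idx | suffix
   0 |   0 | aacaacb
   1 |   3 | aacb
   2 |   1 | acaacb
   3 |   4 | acb
   4 |   6 | b
   5 |   2 | caacb
   6 |   5 | cb

SA = [0, 3, 1, 4, 6, 2, 5]
i: (SA[i-1],SA[i]) lcp shared
  1: (0,3) 3 'aac'
  2: (3,1) 1 'a'
  3: (1,4) 2 'ac'
  4: (4,6) 0 ''
  5: (6,2) 0 ''
  6: (2,5) 1 'c'

[0, 3, 1, 2, 0, 0, 1]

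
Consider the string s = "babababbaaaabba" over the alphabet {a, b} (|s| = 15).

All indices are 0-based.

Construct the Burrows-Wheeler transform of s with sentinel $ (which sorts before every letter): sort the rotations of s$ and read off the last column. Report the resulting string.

abbaabbabbb$aaaa

rank  rotation          last
    0  $babababbaaaabba  a
    1  a$babababbaaaabb  b
    2  aaaabba$babababb  b
    3  aaabba$babababba  a
    4  aabba$babababbaa  a
    5  abababbaaaabba$b  b
    6  ababbaaaabba$bab  b
    7  abba$babababbaaa  a
    8  abbaaaabba$babab  b
    9  ba$babababbaaaab  b
   10  baaaabba$bababab  b
   11  babababbaaaabba$  $
   12  bababbaaaabba$ba  a
   13  babbaaaabba$baba  a
   14  bba$babababbaaaa  a
   15  bbaaaabba$bababa  a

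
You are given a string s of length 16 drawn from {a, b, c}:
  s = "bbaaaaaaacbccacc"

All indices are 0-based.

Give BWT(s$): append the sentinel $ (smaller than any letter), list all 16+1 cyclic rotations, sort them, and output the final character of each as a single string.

cbaaaaaacb$cccaab

rank  rotation           last
    0  $bbaaaaaaacbccacc  c
    1  aaaaaaacbccacc$bb  b
    2  aaaaaacbccacc$bba  a
    3  aaaaacbccacc$bbaa  a
    4  aaaacbccacc$bbaaa  a
    5  aaacbccacc$bbaaaa  a
    6  aacbccacc$bbaaaaa  a
    7  acbccacc$bbaaaaaa  a
    8  acc$bbaaaaaaacbcc  c
    9  baaaaaaacbccacc$b  b
   10  bbaaaaaaacbccacc$  $
   11  bccacc$bbaaaaaaac  c
   12  c$bbaaaaaaacbccac  c
   13  cacc$bbaaaaaaacbc  c
   14  cbccacc$bbaaaaaaa  a
   15  cc$bbaaaaaaacbcca  a
   16  ccacc$bbaaaaaaacb  b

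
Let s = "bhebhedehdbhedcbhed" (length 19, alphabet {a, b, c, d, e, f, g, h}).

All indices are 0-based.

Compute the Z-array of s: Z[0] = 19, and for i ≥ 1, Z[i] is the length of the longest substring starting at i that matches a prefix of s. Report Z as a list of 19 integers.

Z[0]=19
i=1: i≥r, start 0; Z[1]=0
i=2: i≥r, start 0; Z[2]=0
i=3: i≥r, start 0; Z[3]=3 extend→box=[3,6)
i=4: min(r-i=2, Z[1]=0)=0; Z[4]=0
i=5: min(r-i=1, Z[2]=0)=0; Z[5]=0
i=6: i≥r, start 0; Z[6]=0
i=7: i≥r, start 0; Z[7]=0
i=8: i≥r, start 0; Z[8]=0
i=9: i≥r, start 0; Z[9]=0
i=10: i≥r, start 0; Z[10]=3 extend→box=[10,13)
i=11: min(r-i=2, Z[1]=0)=0; Z[11]=0
i=12: min(r-i=1, Z[2]=0)=0; Z[12]=0
i=13: i≥r, start 0; Z[13]=0
i=14: i≥r, start 0; Z[14]=0
i=15: i≥r, start 0; Z[15]=3 extend→box=[15,18)
i=16: min(r-i=2, Z[1]=0)=0; Z[16]=0
i=17: min(r-i=1, Z[2]=0)=0; Z[17]=0
i=18: i≥r, start 0; Z[18]=0

[19, 0, 0, 3, 0, 0, 0, 0, 0, 0, 3, 0, 0, 0, 0, 3, 0, 0, 0]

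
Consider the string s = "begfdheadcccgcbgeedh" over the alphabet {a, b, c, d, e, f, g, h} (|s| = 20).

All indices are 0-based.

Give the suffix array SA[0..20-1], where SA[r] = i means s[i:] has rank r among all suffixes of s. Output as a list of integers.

sorted suffixes:
  #0 SA[0]=7  'adcccgcbgeedh'
  #1 SA[1]=0  'begfdheadcccgcbgeedh'
  #2 SA[2]=14  'bgeedh'
  #3 SA[3]=13  'cbgeedh'
  #4 SA[4]=9  'cccgcbgeedh'
  #5 SA[5]=10  'ccgcbgeedh'
  #6 SA[6]=11  'cgcbgeedh'
  #7 SA[7]=8  'dcccgcbgeedh'
  #8 SA[8]=18  'dh'
  #9 SA[9]=4  'dheadcccgcbgeedh'
  #10 SA[10]=6  'eadcccgcbgeedh'
  #11 SA[11]=17  'edh'
  #12 SA[12]=16  'eedh'
  #13 SA[13]=1  'egfdheadcccgcbgeedh'
  #14 SA[14]=3  'fdheadcccgcbgeedh'
  #15 SA[15]=12  'gcbgeedh'
  #16 SA[16]=15  'geedh'
  #17 SA[17]=2  'gfdheadcccgcbgeedh'
  #18 SA[18]=19  'h'
  #19 SA[19]=5  'headcccgcbgeedh'

[7, 0, 14, 13, 9, 10, 11, 8, 18, 4, 6, 17, 16, 1, 3, 12, 15, 2, 19, 5]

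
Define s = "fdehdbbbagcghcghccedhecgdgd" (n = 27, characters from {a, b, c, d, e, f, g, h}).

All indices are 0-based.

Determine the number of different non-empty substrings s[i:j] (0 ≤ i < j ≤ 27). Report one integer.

rank→(start, suffix):
  0 → (8, 'agcghcghccedhecgdgd')
  1 → (7, 'bagcghcghccedhecgdgd')
  2 → (6, 'bbagcghcghccedhecgdgd')
  3 → (5, 'bbbagcghcghccedhecgdgd')
  4 → (16, 'ccedhecgdgd')
  5 → (17, 'cedhecgdgd')
  6 → (22, 'cgdgd')
  7 → (13, 'cghccedhecgdgd')
  8 → (10, 'cghcghccedhecgdgd')
  9 → (26, 'd')
  10 → (4, 'dbbbagcghcghccedhecgdgd')
  11 → (1, 'dehdbbbagcghcghccedhecgdgd')
  12 → (24, 'dgd')
  13 → (19, 'dhecgdgd')
  14 → (21, 'ecgdgd')
  15 → (18, 'edhecgdgd')
  16 → (2, 'ehdbbbagcghcghccedhecgdgd')
  17 → (0, 'fdehdbbbagcghcghccedhecgdgd')
  18 → (9, 'gcghcghccedhecgdgd')
  19 → (25, 'gd')
  20 → (23, 'gdgd')
  21 → (14, 'ghccedhecgdgd')
  22 → (11, 'ghcghccedhecgdgd')
  23 → (15, 'hccedhecgdgd')
  24 → (12, 'hcghccedhecgdgd')
  25 → (3, 'hdbbbagcghcghccedhecgdgd')
  26 → (20, 'hecgdgd')

SA = [8, 7, 6, 5, 16, 17, 22, 13, 10, 26, 4, 1, 24, 19, 21, 18, 2, 0, 9, 25, 23, 14, 11, 15, 12, 3, 20]
rank  pair      lcp
   1  s[8:],s[7:]  0  ''
   2  s[7:],s[6:]  1  'b'
   3  s[6:],s[5:]  2  'bb'
   4  s[5:],s[16:]  0  ''
   5  s[16:],s[17:]  1  'c'
   6  s[17:],s[22:]  1  'c'
   7  s[22:],s[13:]  2  'cg'
   8  s[13:],s[10:]  4  'cghc'
   9  s[10:],s[26:]  0  ''
  10  s[26:],s[4:]  1  'd'
  11  s[4:],s[1:]  1  'd'
  12  s[1:],s[24:]  1  'd'
  13  s[24:],s[19:]  1  'd'
  14  s[19:],s[21:]  0  ''
  15  s[21:],s[18:]  1  'e'
  16  s[18:],s[2:]  1  'e'
  17  s[2:],s[0:]  0  ''
  18  s[0:],s[9:]  0  ''
  19  s[9:],s[25:]  1  'g'
  20  s[25:],s[23:]  2  'gd'
  21  s[23:],s[14:]  1  'g'
  22  s[14:],s[11:]  3  'ghc'
  23  s[11:],s[15:]  0  ''
  24  s[15:],s[12:]  2  'hc'
  25  s[12:],s[3:]  1  'h'
  26  s[3:],s[20:]  1  'h'

n(n+1)/2 = 27·28/2 = 378
Σ LCP = 0 + 0 + 1 + 2 + 0 + 1 + 1 + 2 + 4 + 0 + 1 + 1 + 1 + 1 + 0 + 1 + 1 + 0 + 0 + 1 + 2 + 1 + 3 + 0 + 2 + 1 + 1 = 28
distinct = 378 − 28 = 350

350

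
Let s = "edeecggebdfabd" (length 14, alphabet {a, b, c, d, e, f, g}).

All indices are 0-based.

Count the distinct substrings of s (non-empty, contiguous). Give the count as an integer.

97

sorted suffixes:
  #0 SA[0]=11  'abd'
  #1 SA[1]=12  'bd'
  #2 SA[2]=8  'bdfabd'
  #3 SA[3]=4  'cggebdfabd'
  #4 SA[4]=13  'd'
  #5 SA[5]=1  'deecggebdfabd'
  #6 SA[6]=9  'dfabd'
  #7 SA[7]=7  'ebdfabd'
  #8 SA[8]=3  'ecggebdfabd'
  #9 SA[9]=0  'edeecggebdfabd'
  #10 SA[10]=2  'eecggebdfabd'
  #11 SA[11]=10  'fabd'
  #12 SA[12]=6  'gebdfabd'
  #13 SA[13]=5  'ggebdfabd'

SA = [11, 12, 8, 4, 13, 1, 9, 7, 3, 0, 2, 10, 6, 5]
i: (SA[i-1],SA[i]) lcp shared
  1: (11,12) 0 ''
  2: (12,8) 2 'bd'
  3: (8,4) 0 ''
  4: (4,13) 0 ''
  5: (13,1) 1 'd'
  6: (1,9) 1 'd'
  7: (9,7) 0 ''
  8: (7,3) 1 'e'
  9: (3,0) 1 'e'
  10: (0,2) 1 'e'
  11: (2,10) 0 ''
  12: (10,6) 0 ''
  13: (6,5) 1 'g'

n(n+1)/2 = 14·15/2 = 105
Σ LCP = 0 + 0 + 2 + 0 + 0 + 1 + 1 + 0 + 1 + 1 + 1 + 0 + 0 + 1 = 8
distinct = 105 − 8 = 97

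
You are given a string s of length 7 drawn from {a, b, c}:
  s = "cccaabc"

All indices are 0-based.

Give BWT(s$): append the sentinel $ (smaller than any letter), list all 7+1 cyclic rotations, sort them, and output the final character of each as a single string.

ccaabcc$

rank  rotation  last
    0  $cccaabc  c
    1  aabc$ccc  c
    2  abc$ccca  a
    3  bc$cccaa  a
    4  c$cccaab  b
    5  caabc$cc  c
    6  ccaabc$c  c
    7  cccaabc$  $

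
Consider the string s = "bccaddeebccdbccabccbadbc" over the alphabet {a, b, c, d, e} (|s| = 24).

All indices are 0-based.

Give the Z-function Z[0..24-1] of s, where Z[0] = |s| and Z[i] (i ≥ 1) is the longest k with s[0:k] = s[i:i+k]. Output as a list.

Z[0]=24
i=1: i≥r, start 0; Z[1]=0
i=2: i≥r, start 0; Z[2]=0
i=3: i≥r, start 0; Z[3]=0
i=4: i≥r, start 0; Z[4]=0
i=5: i≥r, start 0; Z[5]=0
i=6: i≥r, start 0; Z[6]=0
i=7: i≥r, start 0; Z[7]=0
i=8: i≥r, start 0; Z[8]=3 extend→box=[8,11)
i=9: min(r-i=2, Z[1]=0)=0; Z[9]=0
i=10: min(r-i=1, Z[2]=0)=0; Z[10]=0
i=11: i≥r, start 0; Z[11]=0
i=12: i≥r, start 0; Z[12]=4 extend→box=[12,16)
i=13: min(r-i=3, Z[1]=0)=0; Z[13]=0
i=14: min(r-i=2, Z[2]=0)=0; Z[14]=0
i=15: min(r-i=1, Z[3]=0)=0; Z[15]=0
i=16: i≥r, start 0; Z[16]=3 extend→box=[16,19)
i=17: min(r-i=2, Z[1]=0)=0; Z[17]=0
i=18: min(r-i=1, Z[2]=0)=0; Z[18]=0
i=19: i≥r, start 0; Z[19]=1 extend→box=[19,20)
i=20: i≥r, start 0; Z[20]=0
i=21: i≥r, start 0; Z[21]=0
i=22: i≥r, start 0; Z[22]=2 extend→box=[22,24)
i=23: min(r-i=1, Z[1]=0)=0; Z[23]=0

[24, 0, 0, 0, 0, 0, 0, 0, 3, 0, 0, 0, 4, 0, 0, 0, 3, 0, 0, 1, 0, 0, 2, 0]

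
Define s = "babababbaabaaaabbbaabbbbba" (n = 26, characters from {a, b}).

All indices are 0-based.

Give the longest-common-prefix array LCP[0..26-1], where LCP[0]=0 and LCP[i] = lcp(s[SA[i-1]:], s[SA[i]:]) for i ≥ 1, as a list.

sorted suffixes:
  #0 SA[0]=25  'a'
  #1 SA[1]=11  'aaaabbbaabbbbba'
  #2 SA[2]=12  'aaabbbaabbbbba'
  #3 SA[3]=8  'aabaaaabbbaabbbbba'
  #4 SA[4]=13  'aabbbaabbbbba'
  #5 SA[5]=18  'aabbbbba'
  #6 SA[6]=9  'abaaaabbbaabbbbba'
  #7 SA[7]=1  'abababbaabaaaabbbaabbbbba'
  #8 SA[8]=3  'ababbaabaaaabbbaabbbbba'
  #9 SA[9]=5  'abbaabaaaabbbaabbbbba'
  #10 SA[10]=14  'abbbaabbbbba'
  #11 SA[11]=19  'abbbbba'
  #12 SA[12]=24  'ba'
  #13 SA[13]=10  'baaaabbbaabbbbba'
  #14 SA[14]=7  'baabaaaabbbaabbbbba'
  #15 SA[15]=17  'baabbbbba'
  #16 SA[16]=0  'babababbaabaaaabbbaabbbbba'
  #17 SA[17]=2  'bababbaabaaaabbbaabbbbba'
  #18 SA[18]=4  'babbaabaaaabbbaabbbbba'
  #19 SA[19]=23  'bba'
  #20 SA[20]=6  'bbaabaaaabbbaabbbbba'
  #21 SA[21]=16  'bbaabbbbba'
  #22 SA[22]=22  'bbba'
  #23 SA[23]=15  'bbbaabbbbba'
  #24 SA[24]=21  'bbbba'
  #25 SA[25]=20  'bbbbba'

SA = [25, 11, 12, 8, 13, 18, 9, 1, 3, 5, 14, 19, 24, 10, 7, 17, 0, 2, 4, 23, 6, 16, 22, 15, 21, 20]
i: (SA[i-1],SA[i]) lcp shared
  1: (25,11) 1 'a'
  2: (11,12) 3 'aaa'
  3: (12,8) 2 'aa'
  4: (8,13) 3 'aab'
  5: (13,18) 5 'aabbb'
  6: (18,9) 1 'a'
  7: (9,1) 3 'aba'
  8: (1,3) 4 'abab'
  9: (3,5) 2 'ab'
  10: (5,14) 3 'abb'
  11: (14,19) 4 'abbb'
  12: (19,24) 0 ''
  13: (24,10) 2 'ba'
  14: (10,7) 3 'baa'
  15: (7,17) 4 'baab'
  16: (17,0) 2 'ba'
  17: (0,2) 5 'babab'
  18: (2,4) 3 'bab'
  19: (4,23) 1 'b'
  20: (23,6) 3 'bba'
  21: (6,16) 5 'bbaab'
  22: (16,22) 2 'bb'
  23: (22,15) 4 'bbba'
  24: (15,21) 3 'bbb'
  25: (21,20) 4 'bbbb'

[0, 1, 3, 2, 3, 5, 1, 3, 4, 2, 3, 4, 0, 2, 3, 4, 2, 5, 3, 1, 3, 5, 2, 4, 3, 4]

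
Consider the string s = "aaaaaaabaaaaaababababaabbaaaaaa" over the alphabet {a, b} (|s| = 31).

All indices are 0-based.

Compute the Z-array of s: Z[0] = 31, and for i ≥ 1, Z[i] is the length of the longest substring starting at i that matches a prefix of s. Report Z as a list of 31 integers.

Z[0]=31
i=1: outside box; Z[1]=6 grow→box=[1,7)
i=2: min(r-i=5, Z[1]=6)=5; Z[2]=5
i=3: min(r-i=4, Z[2]=5)=4; Z[3]=4
i=4: min(r-i=3, Z[3]=4)=3; Z[4]=3
i=5: min(r-i=2, Z[4]=3)=2; Z[5]=2
i=6: min(r-i=1, Z[5]=2)=1; Z[6]=1
i=7: outside box; Z[7]=0
i=8: outside box; Z[8]=6 grow→box=[8,14)
i=9: min(r-i=5, Z[1]=6)=5; Z[9]=5
i=10: min(r-i=4, Z[2]=5)=4; Z[10]=4
i=11: min(r-i=3, Z[3]=4)=3; Z[11]=3
i=12: min(r-i=2, Z[4]=3)=2; Z[12]=2
i=13: min(r-i=1, Z[5]=2)=1; Z[13]=1
i=14: outside box; Z[14]=0
i=15: outside box; Z[15]=1 grow→box=[15,16)
i=16: outside box; Z[16]=0
i=17: outside box; Z[17]=1 grow→box=[17,18)
i=18: outside box; Z[18]=0
i=19: outside box; Z[19]=1 grow→box=[19,20)
i=20: outside box; Z[20]=0
i=21: outside box; Z[21]=2 grow→box=[21,23)
i=22: min(r-i=1, Z[1]=6)=1; Z[22]=1
i=23: outside box; Z[23]=0
i=24: outside box; Z[24]=0
i=25: outside box; Z[25]=6 grow→box=[25,31)
i=26: min(r-i=5, Z[1]=6)=5; Z[26]=5
i=27: min(r-i=4, Z[2]=5)=4; Z[27]=4
i=28: min(r-i=3, Z[3]=4)=3; Z[28]=3
i=29: min(r-i=2, Z[4]=3)=2; Z[29]=2
i=30: min(r-i=1, Z[5]=2)=1; Z[30]=1

[31, 6, 5, 4, 3, 2, 1, 0, 6, 5, 4, 3, 2, 1, 0, 1, 0, 1, 0, 1, 0, 2, 1, 0, 0, 6, 5, 4, 3, 2, 1]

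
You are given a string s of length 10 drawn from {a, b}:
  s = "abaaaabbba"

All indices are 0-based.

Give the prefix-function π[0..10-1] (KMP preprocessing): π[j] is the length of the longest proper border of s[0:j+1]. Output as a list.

π[0] = 0
j=1 s[j]='b': π[1]=0 (border '')
j=2 s[j]='a': π[2]=1 (border 'a')
j=3 s[j]='a': k: 1→0; π[3]=1 (border 'a')
j=4 s[j]='a': k: 1→0; π[4]=1 (border 'a')
j=5 s[j]='a': k: 1→0; π[5]=1 (border 'a')
j=6 s[j]='b': π[6]=2 (border 'ab')
j=7 s[j]='b': k: 2→0; π[7]=0 (border '')
j=8 s[j]='b': π[8]=0 (border '')
j=9 s[j]='a': π[9]=1 (border 'a')

[0, 0, 1, 1, 1, 1, 2, 0, 0, 1]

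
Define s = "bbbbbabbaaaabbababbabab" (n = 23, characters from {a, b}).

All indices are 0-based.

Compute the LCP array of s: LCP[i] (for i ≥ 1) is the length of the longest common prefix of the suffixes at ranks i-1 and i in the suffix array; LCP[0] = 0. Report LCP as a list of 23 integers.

[0, 3, 2, 1, 2, 4, 2, 4, 7, 0, 1, 2, 3, 5, 3, 5, 1, 3, 6, 4, 2, 3, 4]

rank→(start, suffix):
  0 → (8, 'aaaabbababbabab')
  1 → (9, 'aaabbababbabab')
  2 → (10, 'aabbababbabab')
  3 → (21, 'ab')
  4 → (19, 'abab')
  5 → (14, 'ababbabab')
  6 → (5, 'abbaaaabbababbabab')
  7 → (16, 'abbabab')
  8 → (11, 'abbababbabab')
  9 → (22, 'b')
  10 → (7, 'baaaabbababbabab')
  11 → (20, 'bab')
  12 → (18, 'babab')
  13 → (13, 'bababbabab')
  14 → (4, 'babbaaaabbababbabab')
  15 → (15, 'babbabab')
  16 → (6, 'bbaaaabbababbabab')
  17 → (17, 'bbabab')
  18 → (12, 'bbababbabab')
  19 → (3, 'bbabbaaaabbababbabab')
  20 → (2, 'bbbabbaaaabbababbabab')
  21 → (1, 'bbbbabbaaaabbababbabab')
  22 → (0, 'bbbbbabbaaaabbababbabab')

SA = [8, 9, 10, 21, 19, 14, 5, 16, 11, 22, 7, 20, 18, 13, 4, 15, 6, 17, 12, 3, 2, 1, 0]
i: (SA[i-1],SA[i]) lcp shared
  1: (8,9) 3 'aaa'
  2: (9,10) 2 'aa'
  3: (10,21) 1 'a'
  4: (21,19) 2 'ab'
  5: (19,14) 4 'abab'
  6: (14,5) 2 'ab'
  7: (5,16) 4 'abba'
  8: (16,11) 7 'abbabab'
  9: (11,22) 0 ''
  10: (22,7) 1 'b'
  11: (7,20) 2 'ba'
  12: (20,18) 3 'bab'
  13: (18,13) 5 'babab'
  14: (13,4) 3 'bab'
  15: (4,15) 5 'babba'
  16: (15,6) 1 'b'
  17: (6,17) 3 'bba'
  18: (17,12) 6 'bbabab'
  19: (12,3) 4 'bbab'
  20: (3,2) 2 'bb'
  21: (2,1) 3 'bbb'
  22: (1,0) 4 'bbbb'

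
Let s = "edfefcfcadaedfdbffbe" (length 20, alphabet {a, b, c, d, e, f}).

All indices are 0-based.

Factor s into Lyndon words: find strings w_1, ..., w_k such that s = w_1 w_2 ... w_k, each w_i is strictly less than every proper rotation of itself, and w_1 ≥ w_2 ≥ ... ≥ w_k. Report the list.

["e", "dfef", "cf", "c", "adaedfdbffbe"]

emit factor 1: 'e' (i=0, period=1)
emit factor 2: 'dfef' (i=1, period=4)
emit factor 3: 'cf' (i=5, period=2)
emit factor 4: 'c' (i=7, period=1)
emit factor 5: 'adaedfdbffbe' (i=8, period=12)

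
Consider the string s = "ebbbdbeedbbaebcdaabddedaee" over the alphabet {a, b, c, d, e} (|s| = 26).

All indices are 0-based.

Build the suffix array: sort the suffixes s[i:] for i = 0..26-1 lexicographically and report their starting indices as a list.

rank | idx | suffix
   0 |  16 | aabddedaee
   1 |  17 | abddedaee
   2 |  11 | aebcdaabddedaee
   3 |  23 | aee
   4 |  10 | baebcdaabddedaee
   5 |   9 | bbaebcdaabddedaee
   6 |   1 | bbbdbeedbbaebcdaabddedaee
   7 |   2 | bbdbeedbbaebcdaabddedaee
   8 |  13 | bcdaabddedaee
   9 |   3 | bdbeedbbaebcdaabddedaee
  10 |  18 | bddedaee
  11 |   5 | beedbbaebcdaabddedaee
  12 |  14 | cdaabddedaee
  13 |  15 | daabddedaee
  14 |  22 | daee
  15 |   8 | dbbaebcdaabddedaee
  16 |   4 | dbeedbbaebcdaabddedaee
  17 |  19 | ddedaee
  18 |  20 | dedaee
  19 |  25 | e
  20 |   0 | ebbbdbeedbbaebcdaabddedaee
  21 |  12 | ebcdaabddedaee
  22 |  21 | edaee
  23 |   7 | edbbaebcdaabddedaee
  24 |  24 | ee
  25 |   6 | eedbbaebcdaabddedaee

[16, 17, 11, 23, 10, 9, 1, 2, 13, 3, 18, 5, 14, 15, 22, 8, 4, 19, 20, 25, 0, 12, 21, 7, 24, 6]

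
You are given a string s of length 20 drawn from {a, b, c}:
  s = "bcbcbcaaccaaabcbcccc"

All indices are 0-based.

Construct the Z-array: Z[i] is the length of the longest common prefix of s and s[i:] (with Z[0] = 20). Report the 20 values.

Z[0]=20
i=1: outside box; Z[1]=0
i=2: outside box; Z[2]=4 scan→box=[2,6)
i=3: min(r-i=3, Z[1]=0)=0; Z[3]=0
i=4: min(r-i=2, Z[2]=4)=2; Z[4]=2
i=5: min(r-i=1, Z[3]=0)=0; Z[5]=0
i=6: outside box; Z[6]=0
i=7: outside box; Z[7]=0
i=8: outside box; Z[8]=0
i=9: outside box; Z[9]=0
i=10: outside box; Z[10]=0
i=11: outside box; Z[11]=0
i=12: outside box; Z[12]=0
i=13: outside box; Z[13]=4 scan→box=[13,17)
i=14: min(r-i=3, Z[1]=0)=0; Z[14]=0
i=15: min(r-i=2, Z[2]=4)=2; Z[15]=2
i=16: min(r-i=1, Z[3]=0)=0; Z[16]=0
i=17: outside box; Z[17]=0
i=18: outside box; Z[18]=0
i=19: outside box; Z[19]=0

[20, 0, 4, 0, 2, 0, 0, 0, 0, 0, 0, 0, 0, 4, 0, 2, 0, 0, 0, 0]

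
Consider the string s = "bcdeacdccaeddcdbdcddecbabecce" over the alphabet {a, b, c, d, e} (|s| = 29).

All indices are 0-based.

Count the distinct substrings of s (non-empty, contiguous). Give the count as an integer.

401

rank→(start, suffix):
  0 → (23, 'abecce')
  1 → (4, 'acdccaeddcdbdcddecbabecce')
  2 → (9, 'aeddcdbdcddecbabecce')
  3 → (22, 'babecce')
  4 → (0, 'bcdeacdccaeddcdbdcddecbabecce')
  5 → (15, 'bdcddecbabecce')
  6 → (24, 'becce')
  7 → (8, 'caeddcdbdcddecbabecce')
  8 → (21, 'cbabecce')
  9 → (7, 'ccaeddcdbdcddecbabecce')
  10 → (26, 'cce')
  11 → (13, 'cdbdcddecbabecce')
  12 → (5, 'cdccaeddcdbdcddecbabecce')
  13 → (17, 'cddecbabecce')
  14 → (1, 'cdeacdccaeddcdbdcddecbabecce')
  15 → (27, 'ce')
  16 → (14, 'dbdcddecbabecce')
  17 → (6, 'dccaeddcdbdcddecbabecce')
  18 → (12, 'dcdbdcddecbabecce')
  19 → (16, 'dcddecbabecce')
  20 → (11, 'ddcdbdcddecbabecce')
  21 → (18, 'ddecbabecce')
  22 → (2, 'deacdccaeddcdbdcddecbabecce')
  23 → (19, 'decbabecce')
  24 → (28, 'e')
  25 → (3, 'eacdccaeddcdbdcddecbabecce')
  26 → (20, 'ecbabecce')
  27 → (25, 'ecce')
  28 → (10, 'eddcdbdcddecbabecce')

SA = [23, 4, 9, 22, 0, 15, 24, 8, 21, 7, 26, 13, 5, 17, 1, 27, 14, 6, 12, 16, 11, 18, 2, 19, 28, 3, 20, 25, 10]
[i] adj suffixes → lcp
  [1] 23/4 → 1 ('a')
  [2] 4/9 → 1 ('a')
  [3] 9/22 → 0 ('')
  [4] 22/0 → 1 ('b')
  [5] 0/15 → 1 ('b')
  [6] 15/24 → 1 ('b')
  [7] 24/8 → 0 ('')
  [8] 8/21 → 1 ('c')
  [9] 21/7 → 1 ('c')
  [10] 7/26 → 2 ('cc')
  [11] 26/13 → 1 ('c')
  [12] 13/5 → 2 ('cd')
  [13] 5/17 → 2 ('cd')
  [14] 17/1 → 2 ('cd')
  [15] 1/27 → 1 ('c')
  [16] 27/14 → 0 ('')
  [17] 14/6 → 1 ('d')
  [18] 6/12 → 2 ('dc')
  [19] 12/16 → 3 ('dcd')
  [20] 16/11 → 1 ('d')
  [21] 11/18 → 2 ('dd')
  [22] 18/2 → 1 ('d')
  [23] 2/19 → 2 ('de')
  [24] 19/28 → 0 ('')
  [25] 28/3 → 1 ('e')
  [26] 3/20 → 1 ('e')
  [27] 20/25 → 2 ('ec')
  [28] 25/10 → 1 ('e')

n(n+1)/2 = 29·30/2 = 435
Σ LCP = 0 + 1 + 1 + 0 + 1 + 1 + 1 + 0 + 1 + 1 + 2 + 1 + 2 + 2 + 2 + 1 + 0 + 1 + 2 + 3 + 1 + 2 + 1 + 2 + 0 + 1 + 1 + 2 + 1 = 34
distinct = 435 − 34 = 401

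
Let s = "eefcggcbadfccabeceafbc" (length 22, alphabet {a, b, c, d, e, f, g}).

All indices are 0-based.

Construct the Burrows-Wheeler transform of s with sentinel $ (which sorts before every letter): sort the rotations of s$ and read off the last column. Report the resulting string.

rank  rotation                 last
    0  $eefcggcbadfccabeceafbc  c
    1  abeceafbc$eefcggcbadfcc  c
    2  adfccabeceafbc$eefcggcb  b
    3  afbc$eefcggcbadfccabece  e
    4  badfccabeceafbc$eefcggc  c
    5  bc$eefcggcbadfccabeceaf  f
    6  beceafbc$eefcggcbadfcca  a
    7  c$eefcggcbadfccabeceafb  b
    8  cabeceafbc$eefcggcbadfc  c
    9  cbadfccabeceafbc$eefcgg  g
   10  ccabeceafbc$eefcggcbadf  f
   11  ceafbc$eefcggcbadfccabe  e
   12  cggcbadfccabeceafbc$eef  f
   13  dfccabeceafbc$eefcggcba  a
   14  eafbc$eefcggcbadfccabec  c
   15  eceafbc$eefcggcbadfccab  b
   16  eefcggcbadfccabeceafbc$  $
   17  efcggcbadfccabeceafbc$e  e
   18  fbc$eefcggcbadfccabecea  a
   19  fccabeceafbc$eefcggcbad  d
   20  fcggcbadfccabeceafbc$ee  e
   21  gcbadfccabeceafbc$eefcg  g
   22  ggcbadfccabeceafbc$eefc  c

ccbecfabcgfefacb$eadegc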